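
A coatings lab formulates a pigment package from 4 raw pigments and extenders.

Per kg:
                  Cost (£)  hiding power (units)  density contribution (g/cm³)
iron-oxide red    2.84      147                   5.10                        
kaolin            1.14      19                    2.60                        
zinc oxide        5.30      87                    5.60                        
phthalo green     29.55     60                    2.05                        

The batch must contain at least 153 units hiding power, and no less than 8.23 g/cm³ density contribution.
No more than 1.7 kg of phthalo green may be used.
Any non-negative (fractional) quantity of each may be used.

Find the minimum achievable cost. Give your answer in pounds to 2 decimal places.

£4.12

Treat it as an LP. Let x1 = kg of iron-oxide red, x2 = kg of kaolin, x3 = kg of zinc oxide, x4 = kg of phthalo green.
min 2.84x1 + 1.14x2 + 5.3x3 + 29.55x4 with:
  147x1 + 19x2 + 87x3 + 60x4 ≥ 153   (hiding power)
  5.1x1 + 2.6x2 + 5.6x3 + 2.05x4 ≥ 8.23   (density contribution)
  x4 ≤ 1.7
  x1, x2, x3, x4 ≥ 0.
The cheapest feasible vertex uses only iron-oxide red, kaolin; zinc oxide, phthalo green are not used. The hiding power and density contribution requirements are met with equality.
Optimal quantities: iron-oxide red = 0.8462 kg, kaolin = 1.505 kg.
Objective = 2.84·0.8462 + 1.14·1.505 = 4.1189.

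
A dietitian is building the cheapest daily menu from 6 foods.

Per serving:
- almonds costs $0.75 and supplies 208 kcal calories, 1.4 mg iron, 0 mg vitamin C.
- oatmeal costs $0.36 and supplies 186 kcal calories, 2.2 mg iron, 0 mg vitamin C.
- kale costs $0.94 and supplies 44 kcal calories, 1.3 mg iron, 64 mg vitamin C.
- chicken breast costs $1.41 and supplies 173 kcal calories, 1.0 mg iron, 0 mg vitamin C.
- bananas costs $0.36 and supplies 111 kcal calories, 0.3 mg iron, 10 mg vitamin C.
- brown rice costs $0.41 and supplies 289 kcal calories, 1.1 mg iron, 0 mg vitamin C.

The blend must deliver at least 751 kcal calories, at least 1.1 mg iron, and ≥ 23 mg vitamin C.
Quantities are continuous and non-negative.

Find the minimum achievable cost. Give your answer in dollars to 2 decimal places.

Let x1 = servings of almonds, x2 = servings of oatmeal, x3 = servings of kale, x4 = servings of chicken breast, x5 = servings of bananas, x6 = servings of brown rice.
min 0.75x1 + 0.36x2 + 0.94x3 + 1.41x4 + 0.36x5 + 0.41x6 s.t.:
  208x1 + 186x2 + 44x3 + 173x4 + 111x5 + 289x6 ≥ 751   (calories)
  1.4x1 + 2.2x2 + 1.3x3 + 1x4 + 0.3x5 + 1.1x6 ≥ 1.1   (iron)
  64x3 + 10x5 ≥ 23   (vitamin C)
  x1, x2, x3, x4, x5, x6 ≥ 0.
The cheapest feasible vertex uses only kale, brown rice; almonds, oatmeal, chicken breast, bananas are not used. There the calories and vitamin C constraints are tight.
Optimal quantities: kale = 0.3594 servings, brown rice = 2.544 servings.
Cost = 0.94·0.3594 + 0.41·2.544 = 1.3809.

$1.38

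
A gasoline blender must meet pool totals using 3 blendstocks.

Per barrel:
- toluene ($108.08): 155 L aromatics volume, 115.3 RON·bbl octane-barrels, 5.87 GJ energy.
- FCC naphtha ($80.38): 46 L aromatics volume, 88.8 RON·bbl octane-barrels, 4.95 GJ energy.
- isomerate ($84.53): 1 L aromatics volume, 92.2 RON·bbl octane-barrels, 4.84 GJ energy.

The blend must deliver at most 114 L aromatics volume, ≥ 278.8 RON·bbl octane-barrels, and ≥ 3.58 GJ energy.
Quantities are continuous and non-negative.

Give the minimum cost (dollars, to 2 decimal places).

Let x1 = barrels of toluene, x2 = barrels of FCC naphtha, x3 = barrels of isomerate.
Minimize 108.08x1 + 80.38x2 + 84.53x3 subject to:
  155x1 + 46x2 + 1x3 ≤ 114   (aromatics volume)
  115.3x1 + 88.8x2 + 92.2x3 ≥ 278.8   (octane-barrels)
  5.87x1 + 4.95x2 + 4.84x3 ≥ 3.58   (energy)
  x1, x2, x3 ≥ 0.
The minimum-cost mix takes nothing from toluene — only FCC naphtha, isomerate. There the aromatics volume and octane-barrels constraints are tight.
Solving gives x2 = 2.4641, x3 = 0.65061.
Objective = 80.38·2.4641 + 84.53·0.65061 = 253.0604.

$253.06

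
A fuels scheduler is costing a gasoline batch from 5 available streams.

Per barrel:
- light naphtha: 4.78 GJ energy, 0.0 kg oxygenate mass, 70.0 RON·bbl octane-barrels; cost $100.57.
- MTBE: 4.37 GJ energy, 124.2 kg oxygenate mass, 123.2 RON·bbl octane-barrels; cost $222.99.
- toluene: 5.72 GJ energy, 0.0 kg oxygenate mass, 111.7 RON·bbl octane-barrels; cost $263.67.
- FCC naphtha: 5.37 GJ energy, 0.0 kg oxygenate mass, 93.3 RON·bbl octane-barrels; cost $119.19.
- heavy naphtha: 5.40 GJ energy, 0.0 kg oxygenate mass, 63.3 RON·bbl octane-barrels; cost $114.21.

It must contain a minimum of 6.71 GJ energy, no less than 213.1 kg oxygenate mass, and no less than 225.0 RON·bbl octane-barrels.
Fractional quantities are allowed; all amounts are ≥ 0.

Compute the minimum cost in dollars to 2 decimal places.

$400.00

This is a linear program. Let x1 = barrels of light naphtha, x2 = barrels of MTBE, x3 = barrels of toluene, x4 = barrels of FCC naphtha, x5 = barrels of heavy naphtha.
min 100.57x1 + 222.99x2 + 263.67x3 + 119.19x4 + 114.21x5 with:
  4.78x1 + 4.37x2 + 5.72x3 + 5.37x4 + 5.4x5 ≥ 6.71   (energy)
  124.2x2 ≥ 213.1   (oxygenate mass)
  70x1 + 123.2x2 + 111.7x3 + 93.3x4 + 63.3x5 ≥ 225   (octane-barrels)
  x1, x2, x3, x4, x5 ≥ 0.
The cheapest feasible vertex uses only MTBE, FCC naphtha; light naphtha, toluene, heavy naphtha are not used. The oxygenate mass and octane-barrels requirements are met with equality.
Solving gives x2 = 1.7158, x4 = 0.14594.
Objective = 222.99·1.7158 + 119.19·0.14594 = 400.0008.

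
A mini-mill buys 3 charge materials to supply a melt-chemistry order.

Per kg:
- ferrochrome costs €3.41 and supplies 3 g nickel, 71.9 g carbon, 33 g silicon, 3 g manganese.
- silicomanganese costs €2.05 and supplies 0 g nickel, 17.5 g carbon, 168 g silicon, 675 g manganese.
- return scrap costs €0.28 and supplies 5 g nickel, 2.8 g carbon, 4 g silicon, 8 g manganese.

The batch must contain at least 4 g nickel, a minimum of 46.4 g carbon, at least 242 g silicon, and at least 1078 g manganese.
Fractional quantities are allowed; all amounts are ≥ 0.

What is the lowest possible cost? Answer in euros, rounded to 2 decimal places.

Let x1 = kg of ferrochrome, x2 = kg of silicomanganese, x3 = kg of return scrap.
min 3.41x1 + 2.05x2 + 0.28x3 s.t.:
  3x1 + 5x3 ≥ 4   (nickel)
  71.9x1 + 17.5x2 + 2.8x3 ≥ 46.4   (carbon)
  33x1 + 168x2 + 4x3 ≥ 242   (silicon)
  3x1 + 675x2 + 8x3 ≥ 1078   (manganese)
  x1, x2, x3 ≥ 0.
The optimal mix uses every input. Binding constraints: nickel, carbon, manganese.
So ferrochrome = 0.2331 kg, silicomanganese = 1.588 kg, return scrap = 0.6602 kg.
Objective = 3.41·0.2331 + 2.05·1.588 + 0.28·0.6602 = 4.2351.

€4.24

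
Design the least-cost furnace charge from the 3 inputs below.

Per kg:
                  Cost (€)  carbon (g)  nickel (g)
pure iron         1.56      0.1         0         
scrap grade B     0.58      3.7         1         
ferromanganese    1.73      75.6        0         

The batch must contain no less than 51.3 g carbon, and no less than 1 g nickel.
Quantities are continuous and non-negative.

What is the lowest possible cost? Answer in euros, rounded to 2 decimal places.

€1.67

Treat it as an LP. Let x1 = kg of pure iron, x2 = kg of scrap grade B, x3 = kg of ferromanganese.
Minimise 1.56x1 + 0.58x2 + 1.73x3 with:
  0.1x1 + 3.7x2 + 75.6x3 ≥ 51.3   (carbon)
  1x2 ≥ 1   (nickel)
  x1, x2, x3 ≥ 0.
The optimal basis is {scrap grade B, ferromanganese}; pure iron drops out. The carbon and nickel requirements are met with equality.
Optimal quantities: scrap grade B = 1 kg, ferromanganese = 0.6296 kg.
Hence cost = 0.58·1 + 1.73·0.6296 = €1.6692.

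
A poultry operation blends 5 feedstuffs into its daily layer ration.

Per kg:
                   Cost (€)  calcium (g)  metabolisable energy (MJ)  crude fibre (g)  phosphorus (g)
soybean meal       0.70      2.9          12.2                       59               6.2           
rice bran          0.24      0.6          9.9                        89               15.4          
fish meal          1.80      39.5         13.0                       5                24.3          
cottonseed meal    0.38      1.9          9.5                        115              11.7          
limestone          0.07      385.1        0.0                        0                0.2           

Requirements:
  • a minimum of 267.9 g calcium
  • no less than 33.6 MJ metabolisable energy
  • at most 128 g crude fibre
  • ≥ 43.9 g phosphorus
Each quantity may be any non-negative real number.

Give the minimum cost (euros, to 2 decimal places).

€2.89

Set it up as a linear program. Let x1 = kg of soybean meal, x2 = kg of rice bran, x3 = kg of fish meal, x4 = kg of cottonseed meal, x5 = kg of limestone.
Minimize 0.7x1 + 0.24x2 + 1.8x3 + 0.38x4 + 0.07x5 with:
  2.9x1 + 0.6x2 + 39.5x3 + 1.9x4 + 385.1x5 ≥ 267.9   (calcium)
  12.2x1 + 9.9x2 + 13x3 + 9.5x4 ≥ 33.6   (metabolisable energy)
  59x1 + 89x2 + 5x3 + 115x4 ≤ 128   (crude fibre)
  6.2x1 + 15.4x2 + 24.3x3 + 11.7x4 + 0.2x5 ≥ 43.9   (phosphorus)
  x1, x2, x3, x4, x5 ≥ 0.
At the optimum only soybean meal, rice bran, fish meal, limestone are positive (cottonseed meal = 0). The calcium, metabolisable energy, crude fibre, phosphorus requirements are met with equality.
Solving gives x1 = 1.014, x2 = 0.7045, x3 = 1.097, x5 = 0.5744.
Hence cost = 0.7·1.014 + 0.24·0.7045 + 1.8·1.097 + 0.07·0.5744 = €2.8937.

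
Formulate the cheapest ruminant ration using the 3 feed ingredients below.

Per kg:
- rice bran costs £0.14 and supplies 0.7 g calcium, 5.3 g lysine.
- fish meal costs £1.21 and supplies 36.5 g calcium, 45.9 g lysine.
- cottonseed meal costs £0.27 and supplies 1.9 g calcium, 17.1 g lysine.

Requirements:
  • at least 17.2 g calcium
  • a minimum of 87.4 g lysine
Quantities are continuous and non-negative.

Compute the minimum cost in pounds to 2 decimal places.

£1.50

Set it up as a linear program. Let x1 = kg of rice bran, x2 = kg of fish meal, x3 = kg of cottonseed meal.
Minimise 0.14x1 + 1.21x2 + 0.27x3 with:
  0.7x1 + 36.5x2 + 1.9x3 ≥ 17.2   (calcium)
  5.3x1 + 45.9x2 + 17.1x3 ≥ 87.4   (lysine)
  x1, x2, x3 ≥ 0.
The optimal basis is {fish meal, cottonseed meal}; rice bran drops out. The calcium and lysine requirements are met with equality.
Solving gives x2 = 0.2385, x3 = 4.471.
Total cost: 1.21·0.2385 + 0.27·4.471 = 1.4958.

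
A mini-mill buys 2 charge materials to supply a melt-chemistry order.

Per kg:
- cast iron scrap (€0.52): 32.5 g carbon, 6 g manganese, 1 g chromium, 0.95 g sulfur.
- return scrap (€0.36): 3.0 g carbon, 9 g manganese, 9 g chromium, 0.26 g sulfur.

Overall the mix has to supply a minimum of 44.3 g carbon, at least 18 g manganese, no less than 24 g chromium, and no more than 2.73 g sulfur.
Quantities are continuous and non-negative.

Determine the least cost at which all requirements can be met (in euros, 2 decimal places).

Let x1 = kg of cast iron scrap, x2 = kg of return scrap.
Minimise 0.52x1 + 0.36x2 s.t.:
  32.5x1 + 3x2 ≥ 44.3   (carbon)
  6x1 + 9x2 ≥ 18   (manganese)
  1x1 + 9x2 ≥ 24   (chromium)
  0.95x1 + 0.26x2 ≤ 2.73   (sulfur)
  x1, x2 ≥ 0.
Both inputs are positive at the optimum. There the carbon and chromium constraints are tight.
So cast iron scrap = 1.128 kg, return scrap = 2.541 kg.
Cost = 0.52·1.128 + 0.36·2.541 = 1.5013.

€1.50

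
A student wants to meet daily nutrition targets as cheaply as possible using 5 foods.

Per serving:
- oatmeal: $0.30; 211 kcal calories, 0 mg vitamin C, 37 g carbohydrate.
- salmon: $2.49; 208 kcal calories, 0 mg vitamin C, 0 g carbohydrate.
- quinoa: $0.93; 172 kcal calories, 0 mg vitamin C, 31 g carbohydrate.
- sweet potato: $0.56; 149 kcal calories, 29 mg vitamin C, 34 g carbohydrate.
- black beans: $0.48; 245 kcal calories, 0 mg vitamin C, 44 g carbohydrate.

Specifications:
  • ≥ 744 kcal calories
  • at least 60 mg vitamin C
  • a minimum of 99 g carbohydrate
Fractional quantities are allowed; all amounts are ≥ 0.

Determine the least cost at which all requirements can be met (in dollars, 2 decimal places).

This is a linear program. Let x1 = servings of oatmeal, x2 = servings of salmon, x3 = servings of quinoa, x4 = servings of sweet potato, x5 = servings of black beans.
min 0.3x1 + 2.49x2 + 0.93x3 + 0.56x4 + 0.48x5 s.t.:
  211x1 + 208x2 + 172x3 + 149x4 + 245x5 ≥ 744   (calories)
  29x4 ≥ 60   (vitamin C)
  37x1 + 31x3 + 34x4 + 44x5 ≥ 99   (carbohydrate)
  x1, x2, x3, x4, x5 ≥ 0.
The cheapest feasible vertex uses only oatmeal, sweet potato; salmon, quinoa, black beans are not used. There the calories and vitamin C constraints are tight.
Solving gives x1 = 2.065, x4 = 2.069.
Hence cost = 0.3·2.065 + 0.56·2.069 = $1.7781.

$1.78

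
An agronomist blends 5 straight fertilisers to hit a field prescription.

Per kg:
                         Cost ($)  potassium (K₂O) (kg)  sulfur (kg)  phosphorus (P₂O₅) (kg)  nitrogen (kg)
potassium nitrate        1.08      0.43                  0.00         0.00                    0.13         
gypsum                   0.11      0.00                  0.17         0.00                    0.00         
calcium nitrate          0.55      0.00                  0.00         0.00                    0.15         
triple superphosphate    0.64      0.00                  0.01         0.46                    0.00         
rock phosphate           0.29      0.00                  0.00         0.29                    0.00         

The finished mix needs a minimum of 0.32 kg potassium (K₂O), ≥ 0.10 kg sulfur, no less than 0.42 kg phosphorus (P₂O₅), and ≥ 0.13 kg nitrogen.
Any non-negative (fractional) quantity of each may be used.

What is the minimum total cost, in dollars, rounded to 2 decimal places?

Let x1 = kg of potassium nitrate, x2 = kg of gypsum, x3 = kg of calcium nitrate, x4 = kg of triple superphosphate, x5 = kg of rock phosphate.
Minimize 1.08x1 + 0.11x2 + 0.55x3 + 0.64x4 + 0.29x5 s.t.:
  0.43x1 ≥ 0.32   (potassium (K₂O))
  0.17x2 + 0.01x4 ≥ 0.1   (sulfur)
  0.46x4 + 0.29x5 ≥ 0.42   (phosphorus (P₂O₅))
  0.13x1 + 0.15x3 ≥ 0.13   (nitrogen)
  x1, x2, x3, x4, x5 ≥ 0.
At the optimum only potassium nitrate, gypsum, calcium nitrate, rock phosphate are positive (triple superphosphate = 0). There the potassium (K₂O), sulfur, phosphorus (P₂O₅), nitrogen constraints are tight.
So potassium nitrate = 0.7442 kg, gypsum = 0.5882 kg, calcium nitrate = 0.2217 kg, rock phosphate = 1.448 kg.
Hence cost = 1.08·0.7442 + 0.11·0.5882 + 0.55·0.2217 + 0.29·1.448 = $1.4103.

$1.41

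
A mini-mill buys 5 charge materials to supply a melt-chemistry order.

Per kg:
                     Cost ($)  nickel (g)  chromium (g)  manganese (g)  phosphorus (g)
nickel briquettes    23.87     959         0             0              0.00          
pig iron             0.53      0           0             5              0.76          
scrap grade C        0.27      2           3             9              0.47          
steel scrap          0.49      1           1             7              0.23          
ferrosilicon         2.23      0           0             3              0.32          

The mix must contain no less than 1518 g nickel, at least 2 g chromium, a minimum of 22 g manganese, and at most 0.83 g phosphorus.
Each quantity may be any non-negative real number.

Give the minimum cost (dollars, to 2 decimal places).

$39.01

This is a linear program. Let x1 = kg of nickel briquettes, x2 = kg of pig iron, x3 = kg of scrap grade C, x4 = kg of steel scrap, x5 = kg of ferrosilicon.
Minimise 23.87x1 + 0.53x2 + 0.27x3 + 0.49x4 + 2.23x5 s.t.:
  959x1 + 2x3 + 1x4 ≥ 1518   (nickel)
  3x3 + 1x4 ≥ 2   (chromium)
  5x2 + 9x3 + 7x4 + 3x5 ≥ 22   (manganese)
  0.76x2 + 0.47x3 + 0.23x4 + 0.32x5 ≤ 0.83   (phosphorus)
  x1, x2, x3, x4, x5 ≥ 0.
The minimum-cost mix takes nothing from pig iron, ferrosilicon — only nickel briquettes, scrap grade C, steel scrap. The nickel, manganese, phosphorus requirements are met with equality.
Optimal quantities: nickel briquettes = 1.579 kg, scrap grade C = 0.6148 kg, steel scrap = 2.352 kg.
Hence cost = 23.87·1.579 + 0.27·0.6148 + 0.49·2.352 = $39.0092.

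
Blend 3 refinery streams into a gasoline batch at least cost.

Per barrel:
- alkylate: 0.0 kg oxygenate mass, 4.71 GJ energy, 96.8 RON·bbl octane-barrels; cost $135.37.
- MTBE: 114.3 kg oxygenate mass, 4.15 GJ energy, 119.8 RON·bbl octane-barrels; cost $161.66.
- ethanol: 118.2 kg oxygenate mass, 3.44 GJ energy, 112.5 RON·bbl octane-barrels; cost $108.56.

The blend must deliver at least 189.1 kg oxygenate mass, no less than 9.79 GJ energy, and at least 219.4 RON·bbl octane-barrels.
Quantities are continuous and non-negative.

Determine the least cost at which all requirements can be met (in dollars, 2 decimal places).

Let x1 = barrels of alkylate, x2 = barrels of MTBE, x3 = barrels of ethanol.
Minimize 135.37x1 + 161.66x2 + 108.56x3 with:
  114.3x2 + 118.2x3 ≥ 189.1   (oxygenate mass)
  4.71x1 + 4.15x2 + 3.44x3 ≥ 9.79   (energy)
  96.8x1 + 119.8x2 + 112.5x3 ≥ 219.4   (octane-barrels)
  x1, x2, x3 ≥ 0.
The optimal basis is {alkylate, ethanol}; MTBE drops out. There the oxygenate mass and energy constraints are tight.
Solving gives x1 = 0.910102, x3 = 1.59983.
Objective = 135.37·0.910102 + 108.56·1.59983 = 296.8781.

$296.88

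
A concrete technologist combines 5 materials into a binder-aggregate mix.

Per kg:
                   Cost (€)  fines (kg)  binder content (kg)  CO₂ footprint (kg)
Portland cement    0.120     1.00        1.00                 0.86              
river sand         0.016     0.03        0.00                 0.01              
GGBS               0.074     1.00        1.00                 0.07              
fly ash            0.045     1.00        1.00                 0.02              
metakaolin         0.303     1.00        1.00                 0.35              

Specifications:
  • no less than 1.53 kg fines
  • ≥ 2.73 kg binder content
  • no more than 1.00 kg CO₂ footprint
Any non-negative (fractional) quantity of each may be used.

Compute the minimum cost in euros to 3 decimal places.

€0.123

Let x1 = kg of Portland cement, x2 = kg of river sand, x3 = kg of GGBS, x4 = kg of fly ash, x5 = kg of metakaolin.
Minimize 0.12x1 + 0.016x2 + 0.074x3 + 0.045x4 + 0.303x5 s.t.:
  1x1 + 0.03x2 + 1x3 + 1x4 + 1x5 ≥ 1.53   (fines)
  1x1 + 1x3 + 1x4 + 1x5 ≥ 2.73   (binder content)
  0.86x1 + 0.01x2 + 0.07x3 + 0.02x4 + 0.35x5 ≤ 1   (CO₂ footprint)
  x1, x2, x3, x4, x5 ≥ 0.
At the optimum only fly ash is positive (Portland cement, river sand, GGBS, metakaolin = 0). Binding constraint: binder content.
That vertex is x4 = 2.73.
Hence cost = 0.045·2.73 = €0.12285.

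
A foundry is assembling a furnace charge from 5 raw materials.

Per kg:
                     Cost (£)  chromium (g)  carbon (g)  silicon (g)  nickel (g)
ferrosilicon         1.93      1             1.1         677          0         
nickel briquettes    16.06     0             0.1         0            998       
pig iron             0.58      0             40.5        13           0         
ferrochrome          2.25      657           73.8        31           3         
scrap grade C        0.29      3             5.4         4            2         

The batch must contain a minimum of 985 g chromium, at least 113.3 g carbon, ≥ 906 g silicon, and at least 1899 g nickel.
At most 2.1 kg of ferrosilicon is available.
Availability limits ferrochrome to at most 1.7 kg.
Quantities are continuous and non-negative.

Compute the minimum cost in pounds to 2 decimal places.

Let x1 = kg of ferrosilicon, x2 = kg of nickel briquettes, x3 = kg of pig iron, x4 = kg of ferrochrome, x5 = kg of scrap grade C.
Minimise 1.93x1 + 16.06x2 + 0.58x3 + 2.25x4 + 0.29x5 subject to:
  1x1 + 657x4 + 3x5 ≥ 985   (chromium)
  1.1x1 + 0.1x2 + 40.5x3 + 73.8x4 + 5.4x5 ≥ 113.3   (carbon)
  677x1 + 13x3 + 31x4 + 4x5 ≥ 906   (silicon)
  998x2 + 3x4 + 2x5 ≥ 1899   (nickel)
  x1 ≤ 2.1
  x4 ≤ 1.7
  x1, x2, x3, x4, x5 ≥ 0.
At the optimum only ferrosilicon, nickel briquettes, pig iron, ferrochrome are positive (scrap grade C = 0). The chromium, carbon, silicon, nickel requirements are met with equality.
So ferrosilicon = 1.269 kg, nickel briquettes = 1.898 kg, pig iron = 0.02995 kg, ferrochrome = 1.497 kg.
Cost = 1.93·1.269 + 16.06·1.898 + 0.58·0.02995 + 2.25·1.497 = 36.3167.

£36.32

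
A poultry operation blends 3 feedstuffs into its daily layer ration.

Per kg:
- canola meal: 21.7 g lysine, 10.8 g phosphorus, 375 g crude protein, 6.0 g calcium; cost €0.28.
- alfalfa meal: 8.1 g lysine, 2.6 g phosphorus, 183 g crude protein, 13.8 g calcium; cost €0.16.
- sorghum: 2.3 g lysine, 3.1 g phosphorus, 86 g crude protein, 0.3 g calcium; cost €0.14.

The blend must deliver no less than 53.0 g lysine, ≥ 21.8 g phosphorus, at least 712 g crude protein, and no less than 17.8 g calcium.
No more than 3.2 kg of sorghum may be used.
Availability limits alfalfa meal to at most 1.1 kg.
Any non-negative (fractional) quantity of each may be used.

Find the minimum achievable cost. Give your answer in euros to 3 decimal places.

€0.699

Let x1 = kg of canola meal, x2 = kg of alfalfa meal, x3 = kg of sorghum.
Minimise 0.28x1 + 0.16x2 + 0.14x3 s.t.:
  21.7x1 + 8.1x2 + 2.3x3 ≥ 53   (lysine)
  10.8x1 + 2.6x2 + 3.1x3 ≥ 21.8   (phosphorus)
  375x1 + 183x2 + 86x3 ≥ 712   (crude protein)
  6x1 + 13.8x2 + 0.3x3 ≥ 17.8   (calcium)
  x3 ≤ 3.2
  x2 ≤ 1.1
  x1, x2, x3 ≥ 0.
The cheapest feasible vertex uses only canola meal, alfalfa meal; sorghum is not used. Binding constraints: lysine and calcium.
Optimal quantities: canola meal = 2.341 kg, alfalfa meal = 0.2721 kg.
Cost = 0.28·2.341 + 0.16·0.2721 = 0.69902.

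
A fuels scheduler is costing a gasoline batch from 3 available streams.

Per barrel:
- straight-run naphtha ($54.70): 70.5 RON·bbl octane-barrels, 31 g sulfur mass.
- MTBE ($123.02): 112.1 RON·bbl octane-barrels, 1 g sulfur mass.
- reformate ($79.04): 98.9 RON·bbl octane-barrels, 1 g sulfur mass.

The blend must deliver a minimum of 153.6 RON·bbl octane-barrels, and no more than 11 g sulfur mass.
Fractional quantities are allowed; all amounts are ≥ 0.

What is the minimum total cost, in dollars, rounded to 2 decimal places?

$122.24

Set it up as a linear program. Let x1 = barrels of straight-run naphtha, x2 = barrels of MTBE, x3 = barrels of reformate.
Minimise 54.7x1 + 123.02x2 + 79.04x3 subject to:
  70.5x1 + 112.1x2 + 98.9x3 ≥ 153.6   (octane-barrels)
  31x1 + 1x2 + 1x3 ≤ 11   (sulfur mass)
  x1, x2, x3 ≥ 0.
The cheapest feasible vertex uses only straight-run naphtha, reformate; MTBE is not used. The octane-barrels and sulfur mass requirements are met with equality.
Optimal quantities: straight-run naphtha = 0.31191 barrels, reformate = 1.3307 barrels.
Total cost: 54.7·0.31191 + 79.04·1.3307 = 122.2400.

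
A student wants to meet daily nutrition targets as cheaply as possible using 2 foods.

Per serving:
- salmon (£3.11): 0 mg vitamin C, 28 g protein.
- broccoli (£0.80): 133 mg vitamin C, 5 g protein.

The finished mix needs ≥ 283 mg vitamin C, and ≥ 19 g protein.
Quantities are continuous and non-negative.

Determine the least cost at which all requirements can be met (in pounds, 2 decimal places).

£2.63

Let x1 = servings of salmon, x2 = servings of broccoli.
Minimize 3.11x1 + 0.8x2 with:
  133x2 ≥ 283   (vitamin C)
  28x1 + 5x2 ≥ 19   (protein)
  x1, x2 ≥ 0.
Both inputs are positive at the optimum. There the vitamin C and protein constraints are tight.
That vertex is x1 = 0.2986, x2 = 2.128.
Cost = 3.11·0.2986 + 0.8·2.128 = 2.6310.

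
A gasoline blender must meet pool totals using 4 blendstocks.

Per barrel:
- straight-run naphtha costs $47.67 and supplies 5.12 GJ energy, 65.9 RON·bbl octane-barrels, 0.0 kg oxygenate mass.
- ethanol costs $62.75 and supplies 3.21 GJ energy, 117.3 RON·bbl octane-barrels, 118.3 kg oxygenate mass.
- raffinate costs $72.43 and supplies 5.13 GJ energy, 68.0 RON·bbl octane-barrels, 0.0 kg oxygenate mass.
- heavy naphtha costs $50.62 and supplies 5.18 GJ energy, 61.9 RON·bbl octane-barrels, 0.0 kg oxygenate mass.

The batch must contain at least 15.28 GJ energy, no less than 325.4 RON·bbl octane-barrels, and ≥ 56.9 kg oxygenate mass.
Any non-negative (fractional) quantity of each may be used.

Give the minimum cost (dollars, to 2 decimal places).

$197.94

Set it up as a linear program. Let x1 = barrels of straight-run naphtha, x2 = barrels of ethanol, x3 = barrels of raffinate, x4 = barrels of heavy naphtha.
Minimize 47.67x1 + 62.75x2 + 72.43x3 + 50.62x4 with:
  5.12x1 + 3.21x2 + 5.13x3 + 5.18x4 ≥ 15.28   (energy)
  65.9x1 + 117.3x2 + 68x3 + 61.9x4 ≥ 325.4   (octane-barrels)
  118.3x2 ≥ 56.9   (oxygenate mass)
  x1, x2, x3, x4 ≥ 0.
At the optimum only straight-run naphtha, ethanol are positive (raffinate, heavy naphtha = 0). Binding constraints: energy and octane-barrels.
So straight-run naphtha = 1.9222 barrels, ethanol = 1.6942 barrels.
Total cost: 47.67·1.9222 + 62.75·1.6942 = 197.9423.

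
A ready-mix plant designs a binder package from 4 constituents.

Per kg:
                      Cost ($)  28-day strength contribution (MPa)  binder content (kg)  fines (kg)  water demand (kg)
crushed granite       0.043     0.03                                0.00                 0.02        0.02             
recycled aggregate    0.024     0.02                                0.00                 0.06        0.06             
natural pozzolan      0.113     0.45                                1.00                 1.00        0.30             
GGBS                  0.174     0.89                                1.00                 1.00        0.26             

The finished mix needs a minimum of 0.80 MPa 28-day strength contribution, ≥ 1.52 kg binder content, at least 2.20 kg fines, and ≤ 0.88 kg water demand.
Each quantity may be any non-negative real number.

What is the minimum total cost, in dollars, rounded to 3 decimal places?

Let x1 = kg of crushed granite, x2 = kg of recycled aggregate, x3 = kg of natural pozzolan, x4 = kg of GGBS.
min 0.043x1 + 0.024x2 + 0.113x3 + 0.174x4 with:
  0.03x1 + 0.02x2 + 0.45x3 + 0.89x4 ≥ 0.8   (28-day strength contribution)
  1x3 + 1x4 ≥ 1.52   (binder content)
  0.02x1 + 0.06x2 + 1x3 + 1x4 ≥ 2.2   (fines)
  0.02x1 + 0.06x2 + 0.3x3 + 0.26x4 ≤ 0.88   (water demand)
  x1, x2, x3, x4 ≥ 0.
The optimal basis is {natural pozzolan}; crushed granite, recycled aggregate, GGBS drop out. Binding constraint: fines.
So natural pozzolan = 2.2 kg.
Cost = 0.113·2.2 = 0.24860.

$0.249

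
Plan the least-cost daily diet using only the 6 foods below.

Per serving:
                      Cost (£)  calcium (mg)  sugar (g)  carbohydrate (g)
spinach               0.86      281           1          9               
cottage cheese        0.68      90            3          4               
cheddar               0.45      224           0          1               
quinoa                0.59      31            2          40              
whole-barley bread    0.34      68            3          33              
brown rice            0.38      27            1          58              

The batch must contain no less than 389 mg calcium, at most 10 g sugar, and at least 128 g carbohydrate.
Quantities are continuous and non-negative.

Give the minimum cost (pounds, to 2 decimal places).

£1.49

Let x1 = servings of spinach, x2 = servings of cottage cheese, x3 = servings of cheddar, x4 = servings of quinoa, x5 = servings of whole-barley bread, x6 = servings of brown rice.
Minimise 0.86x1 + 0.68x2 + 0.45x3 + 0.59x4 + 0.34x5 + 0.38x6 subject to:
  281x1 + 90x2 + 224x3 + 31x4 + 68x5 + 27x6 ≥ 389   (calcium)
  1x1 + 3x2 + 2x4 + 3x5 + 1x6 ≤ 10   (sugar)
  9x1 + 4x2 + 1x3 + 40x4 + 33x5 + 58x6 ≥ 128   (carbohydrate)
  x1, x2, x3, x4, x5, x6 ≥ 0.
At the optimum only cheddar, brown rice are positive (spinach, cottage cheese, quinoa, whole-barley bread = 0). The calcium and carbohydrate requirements are met with equality.
Solving gives x3 = 1.474, x6 = 2.181.
Hence cost = 0.45·1.474 + 0.38·2.181 = £1.4921.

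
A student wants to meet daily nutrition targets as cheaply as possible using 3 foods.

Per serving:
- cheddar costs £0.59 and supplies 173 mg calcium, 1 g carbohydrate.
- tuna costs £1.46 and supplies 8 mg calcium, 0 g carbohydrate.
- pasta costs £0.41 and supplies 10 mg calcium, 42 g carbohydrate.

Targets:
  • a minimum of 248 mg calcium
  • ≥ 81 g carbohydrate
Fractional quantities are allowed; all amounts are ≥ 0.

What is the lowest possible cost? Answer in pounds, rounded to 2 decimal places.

Let x1 = servings of cheddar, x2 = servings of tuna, x3 = servings of pasta.
min 0.59x1 + 1.46x2 + 0.41x3 subject to:
  173x1 + 8x2 + 10x3 ≥ 248   (calcium)
  1x1 + 42x3 ≥ 81   (carbohydrate)
  x1, x2, x3 ≥ 0.
The minimum-cost mix takes nothing from tuna — only cheddar, pasta. Binding constraints: calcium and carbohydrate.
That vertex is x1 = 1.324, x3 = 1.897.
Total cost: 0.59·1.324 + 0.41·1.897 = 1.5589.

£1.56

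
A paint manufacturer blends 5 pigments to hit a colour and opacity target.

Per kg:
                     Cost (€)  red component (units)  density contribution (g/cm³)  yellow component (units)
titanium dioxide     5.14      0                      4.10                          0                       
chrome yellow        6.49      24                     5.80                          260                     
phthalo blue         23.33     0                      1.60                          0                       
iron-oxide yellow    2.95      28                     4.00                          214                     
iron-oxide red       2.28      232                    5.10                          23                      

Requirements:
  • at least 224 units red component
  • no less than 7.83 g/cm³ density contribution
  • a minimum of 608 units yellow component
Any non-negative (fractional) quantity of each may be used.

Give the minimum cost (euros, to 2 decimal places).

€9.62

Treat it as an LP. Let x1 = kg of titanium dioxide, x2 = kg of chrome yellow, x3 = kg of phthalo blue, x4 = kg of iron-oxide yellow, x5 = kg of iron-oxide red.
Minimize 5.14x1 + 6.49x2 + 23.33x3 + 2.95x4 + 2.28x5 s.t.:
  24x2 + 28x4 + 232x5 ≥ 224   (red component)
  4.1x1 + 5.8x2 + 1.6x3 + 4x4 + 5.1x5 ≥ 7.83   (density contribution)
  260x2 + 214x4 + 23x5 ≥ 608   (yellow component)
  x1, x2, x3, x4, x5 ≥ 0.
The cheapest feasible vertex uses only iron-oxide yellow, iron-oxide red; titanium dioxide, chrome yellow, phthalo blue are not used. Binding constraints: red component and yellow component.
Solving gives x4 = 2.773, x5 = 0.6308.
Objective = 2.95·2.773 + 2.28·0.6308 = 9.6186.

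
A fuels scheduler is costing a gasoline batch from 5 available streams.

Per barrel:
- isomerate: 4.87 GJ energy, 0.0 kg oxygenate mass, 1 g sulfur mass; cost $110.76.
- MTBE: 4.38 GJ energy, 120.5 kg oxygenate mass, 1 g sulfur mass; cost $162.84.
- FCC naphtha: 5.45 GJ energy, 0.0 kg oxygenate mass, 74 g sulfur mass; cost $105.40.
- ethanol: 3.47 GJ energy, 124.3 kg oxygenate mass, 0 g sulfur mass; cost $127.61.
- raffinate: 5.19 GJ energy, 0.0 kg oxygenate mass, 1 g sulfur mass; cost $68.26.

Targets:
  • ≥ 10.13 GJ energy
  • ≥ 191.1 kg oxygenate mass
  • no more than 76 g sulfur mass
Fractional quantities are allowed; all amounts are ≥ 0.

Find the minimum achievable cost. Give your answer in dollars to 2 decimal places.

Let x1 = barrels of isomerate, x2 = barrels of MTBE, x3 = barrels of FCC naphtha, x4 = barrels of ethanol, x5 = barrels of raffinate.
min 110.76x1 + 162.84x2 + 105.4x3 + 127.61x4 + 68.26x5 subject to:
  4.87x1 + 4.38x2 + 5.45x3 + 3.47x4 + 5.19x5 ≥ 10.13   (energy)
  120.5x2 + 124.3x4 ≥ 191.1   (oxygenate mass)
  1x1 + 1x2 + 74x3 + 1x5 ≤ 76   (sulfur mass)
  x1, x2, x3, x4, x5 ≥ 0.
The minimum-cost mix takes nothing from isomerate, MTBE, FCC naphtha — only ethanol, raffinate. Binding constraints: energy and oxygenate mass.
So ethanol = 1.5374 barrels, raffinate = 0.92393 barrels.
Cost = 127.61·1.5374 + 68.26·0.92393 = 259.2551.

$259.26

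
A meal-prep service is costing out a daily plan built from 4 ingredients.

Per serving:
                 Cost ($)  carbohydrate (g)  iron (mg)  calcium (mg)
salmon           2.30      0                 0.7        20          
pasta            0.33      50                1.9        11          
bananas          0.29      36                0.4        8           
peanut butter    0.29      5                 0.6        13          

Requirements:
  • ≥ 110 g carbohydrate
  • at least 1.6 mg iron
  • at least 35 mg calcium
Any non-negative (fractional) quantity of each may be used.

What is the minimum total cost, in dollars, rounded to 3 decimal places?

Set it up as a linear program. Let x1 = servings of salmon, x2 = servings of pasta, x3 = servings of bananas, x4 = servings of peanut butter.
Minimise 2.3x1 + 0.33x2 + 0.29x3 + 0.29x4 with:
  50x2 + 36x3 + 5x4 ≥ 110   (carbohydrate)
  0.7x1 + 1.9x2 + 0.4x3 + 0.6x4 ≥ 1.6   (iron)
  20x1 + 11x2 + 8x3 + 13x4 ≥ 35   (calcium)
  x1, x2, x3, x4 ≥ 0.
The cheapest feasible vertex uses only pasta, peanut butter; salmon, bananas are not used. The carbohydrate and calcium requirements are met with equality.
Solving gives x2 = 2.109, x4 = 0.9076.
Objective = 0.33·2.109 + 0.29·0.9076 = 0.95917.

$0.959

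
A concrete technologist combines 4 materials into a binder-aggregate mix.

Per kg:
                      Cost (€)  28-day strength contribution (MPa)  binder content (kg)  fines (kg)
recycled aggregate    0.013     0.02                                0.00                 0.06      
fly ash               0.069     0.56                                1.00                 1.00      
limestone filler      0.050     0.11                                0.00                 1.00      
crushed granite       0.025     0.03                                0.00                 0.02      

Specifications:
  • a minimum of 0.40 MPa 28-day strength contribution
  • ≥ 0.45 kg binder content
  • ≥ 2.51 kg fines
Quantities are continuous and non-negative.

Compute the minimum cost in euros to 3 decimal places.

€0.134

Treat it as an LP. Let x1 = kg of recycled aggregate, x2 = kg of fly ash, x3 = kg of limestone filler, x4 = kg of crushed granite.
Minimize 0.013x1 + 0.069x2 + 0.05x3 + 0.025x4 subject to:
  0.02x1 + 0.56x2 + 0.11x3 + 0.03x4 ≥ 0.4   (28-day strength contribution)
  1x2 ≥ 0.45   (binder content)
  0.06x1 + 1x2 + 1x3 + 0.02x4 ≥ 2.51   (fines)
  x1, x2, x3, x4 ≥ 0.
At the optimum only fly ash, limestone filler are positive (recycled aggregate, crushed granite = 0). There the binder content and fines constraints are tight.
So fly ash = 0.45 kg, limestone filler = 2.06 kg.
Total cost: 0.069·0.45 + 0.05·2.06 = 0.13405.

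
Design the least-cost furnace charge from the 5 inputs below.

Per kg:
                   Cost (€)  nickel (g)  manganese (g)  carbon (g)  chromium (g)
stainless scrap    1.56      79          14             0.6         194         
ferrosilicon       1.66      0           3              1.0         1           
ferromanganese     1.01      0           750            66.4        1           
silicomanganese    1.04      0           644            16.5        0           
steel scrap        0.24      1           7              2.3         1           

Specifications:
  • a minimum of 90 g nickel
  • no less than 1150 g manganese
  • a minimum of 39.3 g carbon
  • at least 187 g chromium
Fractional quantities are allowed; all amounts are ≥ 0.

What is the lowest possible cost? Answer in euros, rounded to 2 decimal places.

Set it up as a linear program. Let x1 = kg of stainless scrap, x2 = kg of ferrosilicon, x3 = kg of ferromanganese, x4 = kg of silicomanganese, x5 = kg of steel scrap.
Minimize 1.56x1 + 1.66x2 + 1.01x3 + 1.04x4 + 0.24x5 with:
  79x1 + 1x5 ≥ 90   (nickel)
  14x1 + 3x2 + 750x3 + 644x4 + 7x5 ≥ 1150   (manganese)
  0.6x1 + 1x2 + 66.4x3 + 16.5x4 + 2.3x5 ≥ 39.3   (carbon)
  194x1 + 1x2 + 1x3 + 1x5 ≥ 187   (chromium)
  x1, x2, x3, x4, x5 ≥ 0.
The optimal basis is {stainless scrap, ferromanganese}; ferrosilicon, silicomanganese, steel scrap drop out. The nickel and manganese requirements are met with equality.
Optimal quantities: stainless scrap = 1.139 kg, ferromanganese = 1.512 kg.
Total cost: 1.56·1.139 + 1.01·1.512 = 3.3040.

€3.30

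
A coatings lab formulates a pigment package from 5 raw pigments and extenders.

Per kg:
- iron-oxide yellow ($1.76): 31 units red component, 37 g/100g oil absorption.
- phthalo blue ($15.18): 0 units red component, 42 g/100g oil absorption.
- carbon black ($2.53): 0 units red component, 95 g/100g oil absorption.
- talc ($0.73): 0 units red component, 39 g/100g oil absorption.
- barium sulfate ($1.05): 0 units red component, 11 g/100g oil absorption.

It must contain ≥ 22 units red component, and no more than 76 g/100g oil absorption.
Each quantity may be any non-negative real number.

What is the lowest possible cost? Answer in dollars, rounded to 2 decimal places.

Let x1 = kg of iron-oxide yellow, x2 = kg of phthalo blue, x3 = kg of carbon black, x4 = kg of talc, x5 = kg of barium sulfate.
Minimise 1.76x1 + 15.18x2 + 2.53x3 + 0.73x4 + 1.05x5 with:
  31x1 ≥ 22   (red component)
  37x1 + 42x2 + 95x3 + 39x4 + 11x5 ≤ 76   (oil absorption)
  x1, x2, x3, x4, x5 ≥ 0.
At the optimum only iron-oxide yellow is positive (phthalo blue, carbon black, talc, barium sulfate = 0). There the red component constraint is tight.
So iron-oxide yellow = 0.7097 kg.
Hence cost = 1.76·0.7097 = $1.2491.

$1.25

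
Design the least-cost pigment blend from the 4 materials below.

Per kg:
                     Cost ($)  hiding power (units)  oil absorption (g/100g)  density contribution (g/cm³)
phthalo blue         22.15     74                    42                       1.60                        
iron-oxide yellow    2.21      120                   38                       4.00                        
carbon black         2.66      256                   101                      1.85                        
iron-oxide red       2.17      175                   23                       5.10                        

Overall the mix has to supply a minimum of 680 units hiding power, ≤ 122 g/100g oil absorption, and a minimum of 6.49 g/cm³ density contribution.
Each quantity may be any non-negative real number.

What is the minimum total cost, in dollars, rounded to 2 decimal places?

Treat it as an LP. Let x1 = kg of phthalo blue, x2 = kg of iron-oxide yellow, x3 = kg of carbon black, x4 = kg of iron-oxide red.
Minimize 22.15x1 + 2.21x2 + 2.66x3 + 2.17x4 with:
  74x1 + 120x2 + 256x3 + 175x4 ≥ 680   (hiding power)
  42x1 + 38x2 + 101x3 + 23x4 ≤ 122   (oil absorption)
  1.6x1 + 4x2 + 1.85x3 + 5.1x4 ≥ 6.49   (density contribution)
  x1, x2, x3, x4 ≥ 0.
The minimum-cost mix takes nothing from phthalo blue, iron-oxide yellow — only carbon black, iron-oxide red. There the hiding power and oil absorption constraints are tight.
Solving gives x3 = 0.4844, x4 = 3.177.
Cost = 2.66·0.4844 + 2.17·3.177 = 8.1826.

$8.18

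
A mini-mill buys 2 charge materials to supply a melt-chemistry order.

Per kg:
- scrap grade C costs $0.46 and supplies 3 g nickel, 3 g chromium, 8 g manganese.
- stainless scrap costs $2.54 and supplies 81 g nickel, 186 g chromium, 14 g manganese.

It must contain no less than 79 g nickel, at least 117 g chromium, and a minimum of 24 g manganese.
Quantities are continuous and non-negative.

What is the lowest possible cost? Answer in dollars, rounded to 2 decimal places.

$2.98

Let x1 = kg of scrap grade C, x2 = kg of stainless scrap.
Minimise 0.46x1 + 2.54x2 subject to:
  3x1 + 81x2 ≥ 79   (nickel)
  3x1 + 186x2 ≥ 117   (chromium)
  8x1 + 14x2 ≥ 24   (manganese)
  x1, x2 ≥ 0.
Both inputs are positive at the optimum. There the nickel and manganese constraints are tight.
Solving gives x1 = 1.383, x2 = 0.9241.
Hence cost = 0.46·1.383 + 2.54·0.9241 = $2.9834.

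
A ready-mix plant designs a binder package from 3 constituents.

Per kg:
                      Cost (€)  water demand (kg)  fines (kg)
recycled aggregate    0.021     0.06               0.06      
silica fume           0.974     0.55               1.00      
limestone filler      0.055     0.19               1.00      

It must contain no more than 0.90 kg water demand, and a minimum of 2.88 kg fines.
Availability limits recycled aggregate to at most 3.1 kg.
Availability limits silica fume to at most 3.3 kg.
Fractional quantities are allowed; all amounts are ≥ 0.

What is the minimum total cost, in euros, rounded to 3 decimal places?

€0.158

Treat it as an LP. Let x1 = kg of recycled aggregate, x2 = kg of silica fume, x3 = kg of limestone filler.
Minimize 0.021x1 + 0.974x2 + 0.055x3 with:
  0.06x1 + 0.55x2 + 0.19x3 ≤ 0.9   (water demand)
  0.06x1 + 1x2 + 1x3 ≥ 2.88   (fines)
  x1 ≤ 3.1
  x2 ≤ 3.3
  x1, x2, x3 ≥ 0.
The cheapest feasible vertex uses only limestone filler; recycled aggregate, silica fume are not used. Binding constraint: fines.
Optimal quantities: limestone filler = 2.88 kg.
Objective = 0.055·2.88 = 0.15840.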